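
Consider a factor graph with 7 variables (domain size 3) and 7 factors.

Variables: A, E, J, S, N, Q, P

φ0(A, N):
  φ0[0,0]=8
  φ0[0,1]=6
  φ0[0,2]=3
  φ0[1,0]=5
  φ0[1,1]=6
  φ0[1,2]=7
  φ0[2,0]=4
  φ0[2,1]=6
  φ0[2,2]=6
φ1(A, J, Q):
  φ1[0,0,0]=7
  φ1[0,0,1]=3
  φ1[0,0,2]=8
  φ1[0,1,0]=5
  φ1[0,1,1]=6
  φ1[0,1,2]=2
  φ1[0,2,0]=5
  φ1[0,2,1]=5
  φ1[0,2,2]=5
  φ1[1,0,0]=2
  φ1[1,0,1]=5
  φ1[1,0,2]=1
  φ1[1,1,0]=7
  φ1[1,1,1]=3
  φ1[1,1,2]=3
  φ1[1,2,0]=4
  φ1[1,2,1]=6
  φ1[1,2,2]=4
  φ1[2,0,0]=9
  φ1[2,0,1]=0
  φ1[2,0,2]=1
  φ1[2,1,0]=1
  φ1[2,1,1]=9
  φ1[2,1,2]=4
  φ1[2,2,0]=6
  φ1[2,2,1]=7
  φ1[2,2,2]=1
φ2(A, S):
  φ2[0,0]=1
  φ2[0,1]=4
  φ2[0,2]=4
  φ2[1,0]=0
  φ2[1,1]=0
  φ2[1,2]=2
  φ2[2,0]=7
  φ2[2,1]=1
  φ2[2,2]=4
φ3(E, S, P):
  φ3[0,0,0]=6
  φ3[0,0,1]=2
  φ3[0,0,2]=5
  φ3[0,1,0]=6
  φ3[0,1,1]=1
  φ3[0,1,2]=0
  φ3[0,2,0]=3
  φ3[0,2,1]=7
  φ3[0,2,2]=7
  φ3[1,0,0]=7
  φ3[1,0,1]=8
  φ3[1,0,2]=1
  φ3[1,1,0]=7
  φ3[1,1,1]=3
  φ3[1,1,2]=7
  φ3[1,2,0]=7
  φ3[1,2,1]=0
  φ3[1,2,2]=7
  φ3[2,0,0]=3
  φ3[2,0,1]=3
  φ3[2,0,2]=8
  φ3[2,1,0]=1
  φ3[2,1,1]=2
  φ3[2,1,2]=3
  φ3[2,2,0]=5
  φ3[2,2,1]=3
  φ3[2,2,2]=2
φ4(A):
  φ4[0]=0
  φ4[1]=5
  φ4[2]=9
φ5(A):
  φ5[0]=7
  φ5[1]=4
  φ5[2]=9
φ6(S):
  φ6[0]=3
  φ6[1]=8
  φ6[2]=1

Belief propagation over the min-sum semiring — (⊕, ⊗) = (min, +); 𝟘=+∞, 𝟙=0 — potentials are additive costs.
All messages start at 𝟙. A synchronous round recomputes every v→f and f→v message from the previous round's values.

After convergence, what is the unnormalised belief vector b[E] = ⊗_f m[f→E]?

b[E] = [18, 17, 19]

init: all messages = 𝟙 over 3 values
r1 m[φ0→A] = [3, 5, 4]
r1 m[φ0→N] = [4, 6, 3]
r1 m[φ1→A] = [2, 1, 0]
r1 m[φ1→J] = [0, 1, 1]
r1 m[φ1→Q] = [1, 0, 1]
r1 m[φ2→A] = [1, 0, 1]
r1 m[φ2→S] = [0, 0, 2]
r1 m[φ3→E] = [0, 0, 1]
r1 m[φ3→S] = [1, 0, 0]
r1 m[φ3→P] = [1, 0, 0]
r1 m[φ4→A] = [0, 5, 9]
r1 m[φ5→A] = [7, 4, 9]
r1 m[φ6→S] = [3, 8, 1]
r1 m[A→φ0] = [0, 0, 0]
r1 m[A→φ1] = [0, 0, 0]
r1 m[A→φ2] = [0, 0, 0]
r1 m[A→φ4] = [0, 0, 0]
r1 m[A→φ5] = [0, 0, 0]
r1 m[E→φ3] = [0, 0, 0]
r1 m[J→φ1] = [0, 0, 0]
r1 m[S→φ2] = [0, 0, 0]
r1 m[S→φ3] = [0, 0, 0]
r1 m[S→φ6] = [0, 0, 0]
r1 m[N→φ0] = [0, 0, 0]
r1 m[Q→φ1] = [0, 0, 0]
r1 m[P→φ3] = [0, 0, 0]
r2 m[φ0→A] = [3, 5, 4]
r2 m[φ0→N] = [4, 6, 3]
r2 m[φ1→A] = [2, 1, 0]
r2 m[φ1→J] = [0, 1, 1]
r2 m[φ1→Q] = [1, 0, 1]
r2 m[φ2→A] = [1, 0, 1]
r2 m[φ2→S] = [0, 0, 2]
r2 m[φ3→E] = [0, 0, 1]
r2 m[φ3→S] = [1, 0, 0]
r2 m[φ3→P] = [1, 0, 0]
r2 m[φ4→A] = [0, 5, 9]
r2 m[φ5→A] = [7, 4, 9]
r2 m[φ6→S] = [3, 8, 1]
r2 m[A→φ0] = [10, 10, 19]
r2 m[A→φ1] = [11, 14, 23]
r2 m[A→φ2] = [12, 15, 22]
r2 m[A→φ4] = [13, 10, 14]
r2 m[A→φ5] = [6, 11, 14]
r2 m[E→φ3] = [0, 0, 0]
r2 m[J→φ1] = [0, 0, 0]
r2 m[S→φ2] = [4, 8, 1]
r2 m[S→φ3] = [3, 8, 3]
r2 m[S→φ6] = [1, 0, 2]
r2 m[N→φ0] = [0, 0, 0]
r2 m[Q→φ1] = [0, 0, 0]
r2 m[P→φ3] = [0, 0, 0]
r3 m[φ0→A] = [3, 5, 4]
r3 m[φ0→N] = [15, 16, 13]
r3 m[φ1→A] = [2, 1, 0]
r3 m[φ1→J] = [14, 13, 16]
r3 m[φ1→Q] = [16, 14, 13]
r3 m[φ2→A] = [5, 3, 5]
r3 m[φ2→S] = [13, 15, 16]
r3 m[φ3→E] = [5, 3, 5]
r3 m[φ3→S] = [1, 0, 0]
r3 m[φ3→P] = [6, 3, 4]
r3 m[φ4→A] = [0, 5, 9]
r3 m[φ5→A] = [7, 4, 9]
r3 m[φ6→S] = [3, 8, 1]
r3 m[A→φ0] = [10, 10, 19]
r3 m[A→φ1] = [11, 14, 23]
r3 m[A→φ2] = [12, 15, 22]
r3 m[A→φ4] = [13, 10, 14]
r3 m[A→φ5] = [6, 11, 14]
r3 m[E→φ3] = [0, 0, 0]
r3 m[J→φ1] = [0, 0, 0]
r3 m[S→φ2] = [4, 8, 1]
r3 m[S→φ3] = [3, 8, 3]
r3 m[S→φ6] = [1, 0, 2]
r3 m[N→φ0] = [0, 0, 0]
r3 m[Q→φ1] = [0, 0, 0]
r3 m[P→φ3] = [0, 0, 0]
r4 m[φ0→A] = [3, 5, 4]
r4 m[φ0→N] = [15, 16, 13]
r4 m[φ1→A] = [2, 1, 0]
r4 m[φ1→J] = [14, 13, 16]
r4 m[φ1→Q] = [16, 14, 13]
r4 m[φ2→A] = [5, 3, 5]
r4 m[φ2→S] = [13, 15, 16]
r4 m[φ3→E] = [5, 3, 5]
r4 m[φ3→S] = [1, 0, 0]
r4 m[φ3→P] = [6, 3, 4]
r4 m[φ4→A] = [0, 5, 9]
r4 m[φ5→A] = [7, 4, 9]
r4 m[φ6→S] = [3, 8, 1]
r4 m[A→φ0] = [14, 13, 23]
r4 m[A→φ1] = [15, 17, 27]
r4 m[A→φ2] = [12, 15, 22]
r4 m[A→φ4] = [17, 13, 18]
r4 m[A→φ5] = [10, 14, 18]
r4 m[E→φ3] = [0, 0, 0]
r4 m[J→φ1] = [0, 0, 0]
r4 m[S→φ2] = [4, 8, 1]
r4 m[S→φ3] = [16, 23, 17]
r4 m[S→φ6] = [14, 15, 16]
r4 m[N→φ0] = [0, 0, 0]
r4 m[Q→φ1] = [0, 0, 0]
r4 m[P→φ3] = [0, 0, 0]
r5 m[φ0→A] = [3, 5, 4]
r5 m[φ0→N] = [18, 19, 17]
r5 m[φ1→A] = [2, 1, 0]
r5 m[φ1→J] = [18, 17, 20]
r5 m[φ1→Q] = [19, 18, 17]
r5 m[φ2→A] = [5, 3, 5]
r5 m[φ2→S] = [13, 15, 16]
r5 m[φ3→E] = [18, 17, 19]
r5 m[φ3→S] = [1, 0, 0]
r5 m[φ3→P] = [19, 17, 17]
r5 m[φ4→A] = [0, 5, 9]
r5 m[φ5→A] = [7, 4, 9]
r5 m[φ6→S] = [3, 8, 1]
r5 m[A→φ0] = [14, 13, 23]
r5 m[A→φ1] = [15, 17, 27]
r5 m[A→φ2] = [12, 15, 22]
r5 m[A→φ4] = [17, 13, 18]
r5 m[A→φ5] = [10, 14, 18]
r5 m[E→φ3] = [0, 0, 0]
r5 m[J→φ1] = [0, 0, 0]
r5 m[S→φ2] = [4, 8, 1]
r5 m[S→φ3] = [16, 23, 17]
r5 m[S→φ6] = [14, 15, 16]
r5 m[N→φ0] = [0, 0, 0]
r5 m[Q→φ1] = [0, 0, 0]
r5 m[P→φ3] = [0, 0, 0]
r6 m[φ0→A] = [3, 5, 4]
r6 m[φ0→N] = [18, 19, 17]
r6 m[φ1→A] = [2, 1, 0]
r6 m[φ1→J] = [18, 17, 20]
r6 m[φ1→Q] = [19, 18, 17]
r6 m[φ2→A] = [5, 3, 5]
r6 m[φ2→S] = [13, 15, 16]
r6 m[φ3→E] = [18, 17, 19]
r6 m[φ3→S] = [1, 0, 0]
r6 m[φ3→P] = [19, 17, 17]
r6 m[φ4→A] = [0, 5, 9]
r6 m[φ5→A] = [7, 4, 9]
r6 m[φ6→S] = [3, 8, 1]
r6 m[A→φ0] = [14, 13, 23]
r6 m[A→φ1] = [15, 17, 27]
r6 m[A→φ2] = [12, 15, 22]
r6 m[A→φ4] = [17, 13, 18]
r6 m[A→φ5] = [10, 14, 18]
r6 m[E→φ3] = [0, 0, 0]
r6 m[J→φ1] = [0, 0, 0]
r6 m[S→φ2] = [4, 8, 1]
r6 m[S→φ3] = [16, 23, 17]
r6 m[S→φ6] = [14, 15, 16]
r6 m[N→φ0] = [0, 0, 0]
r6 m[Q→φ1] = [0, 0, 0]
r6 m[P→φ3] = [0, 0, 0]
fixed point reached at round 6
b[E] = ⊗ incoming = [18, 17, 19]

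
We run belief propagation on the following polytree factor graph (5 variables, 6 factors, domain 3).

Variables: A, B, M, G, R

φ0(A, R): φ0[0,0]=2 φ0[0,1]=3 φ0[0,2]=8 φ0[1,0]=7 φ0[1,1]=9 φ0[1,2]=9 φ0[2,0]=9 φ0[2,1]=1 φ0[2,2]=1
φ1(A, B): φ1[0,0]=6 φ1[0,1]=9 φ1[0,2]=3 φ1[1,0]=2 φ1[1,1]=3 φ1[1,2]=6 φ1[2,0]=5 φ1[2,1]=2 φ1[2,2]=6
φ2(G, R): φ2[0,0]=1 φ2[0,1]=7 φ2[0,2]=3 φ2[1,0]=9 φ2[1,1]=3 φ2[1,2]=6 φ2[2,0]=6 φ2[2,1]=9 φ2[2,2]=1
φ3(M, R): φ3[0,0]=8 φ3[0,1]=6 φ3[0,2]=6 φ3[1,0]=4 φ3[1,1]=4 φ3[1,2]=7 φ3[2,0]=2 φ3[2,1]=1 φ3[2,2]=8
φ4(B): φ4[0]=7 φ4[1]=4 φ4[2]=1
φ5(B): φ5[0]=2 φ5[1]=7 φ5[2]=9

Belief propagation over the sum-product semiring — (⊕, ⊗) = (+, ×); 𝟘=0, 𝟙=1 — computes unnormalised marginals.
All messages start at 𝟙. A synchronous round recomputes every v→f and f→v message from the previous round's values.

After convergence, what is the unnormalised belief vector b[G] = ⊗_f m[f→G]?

b[G] = [550277, 1110015, 664347]

init: all messages = 𝟙 over 3 values
r1 m[φ0→A] = [13, 25, 11]
r1 m[φ0→R] = [18, 13, 18]
r1 m[φ1→A] = [18, 11, 13]
r1 m[φ1→B] = [13, 14, 15]
r1 m[φ2→G] = [11, 18, 16]
r1 m[φ2→R] = [16, 19, 10]
r1 m[φ3→M] = [20, 15, 11]
r1 m[φ3→R] = [14, 11, 21]
r1 m[φ4→B] = [7, 4, 1]
r1 m[φ5→B] = [2, 7, 9]
r1 m[A→φ0] = [1, 1, 1]
r1 m[A→φ1] = [1, 1, 1]
r1 m[B→φ1] = [1, 1, 1]
r1 m[B→φ4] = [1, 1, 1]
r1 m[B→φ5] = [1, 1, 1]
r1 m[M→φ3] = [1, 1, 1]
r1 m[G→φ2] = [1, 1, 1]
r1 m[R→φ0] = [1, 1, 1]
r1 m[R→φ2] = [1, 1, 1]
r1 m[R→φ3] = [1, 1, 1]
r2 m[φ0→A] = [13, 25, 11]
r2 m[φ0→R] = [18, 13, 18]
r2 m[φ1→A] = [18, 11, 13]
r2 m[φ1→B] = [13, 14, 15]
r2 m[φ2→G] = [11, 18, 16]
r2 m[φ2→R] = [16, 19, 10]
r2 m[φ3→M] = [20, 15, 11]
r2 m[φ3→R] = [14, 11, 21]
r2 m[φ4→B] = [7, 4, 1]
r2 m[φ5→B] = [2, 7, 9]
r2 m[A→φ0] = [18, 11, 13]
r2 m[A→φ1] = [13, 25, 11]
r2 m[B→φ1] = [14, 28, 9]
r2 m[B→φ4] = [26, 98, 135]
r2 m[B→φ5] = [91, 56, 15]
r2 m[M→φ3] = [1, 1, 1]
r2 m[G→φ2] = [1, 1, 1]
r2 m[R→φ0] = [224, 209, 210]
r2 m[R→φ2] = [252, 143, 378]
r2 m[R→φ3] = [288, 247, 180]
r3 m[φ0→A] = [2755, 5339, 2435]
r3 m[φ0→R] = [230, 166, 256]
r3 m[φ1→A] = [363, 166, 180]
r3 m[φ1→B] = [183, 214, 255]
r3 m[φ2→G] = [2387, 4965, 3177]
r3 m[φ2→R] = [16, 19, 10]
r3 m[φ3→M] = [4866, 3400, 2263]
r3 m[φ3→R] = [14, 11, 21]
r3 m[φ4→B] = [7, 4, 1]
r3 m[φ5→B] = [2, 7, 9]
r3 m[A→φ0] = [18, 11, 13]
r3 m[A→φ1] = [13, 25, 11]
r3 m[B→φ1] = [14, 28, 9]
r3 m[B→φ4] = [26, 98, 135]
r3 m[B→φ5] = [91, 56, 15]
r3 m[M→φ3] = [1, 1, 1]
r3 m[G→φ2] = [1, 1, 1]
r3 m[R→φ0] = [224, 209, 210]
r3 m[R→φ2] = [252, 143, 378]
r3 m[R→φ3] = [288, 247, 180]
r4 m[φ0→A] = [2755, 5339, 2435]
r4 m[φ0→R] = [230, 166, 256]
r4 m[φ1→A] = [363, 166, 180]
r4 m[φ1→B] = [183, 214, 255]
r4 m[φ2→G] = [2387, 4965, 3177]
r4 m[φ2→R] = [16, 19, 10]
r4 m[φ3→M] = [4866, 3400, 2263]
r4 m[φ3→R] = [14, 11, 21]
r4 m[φ4→B] = [7, 4, 1]
r4 m[φ5→B] = [2, 7, 9]
r4 m[A→φ0] = [363, 166, 180]
r4 m[A→φ1] = [2755, 5339, 2435]
r4 m[B→φ1] = [14, 28, 9]
r4 m[B→φ4] = [366, 1498, 2295]
r4 m[B→φ5] = [1281, 856, 255]
r4 m[M→φ3] = [1, 1, 1]
r4 m[G→φ2] = [1, 1, 1]
r4 m[R→φ0] = [224, 209, 210]
r4 m[R→φ2] = [3220, 1826, 5376]
r4 m[R→φ3] = [3680, 3154, 2560]
r5 m[φ0→A] = [2755, 5339, 2435]
r5 m[φ0→R] = [3508, 2763, 4578]
r5 m[φ1→A] = [363, 166, 180]
r5 m[φ1→B] = [39383, 45682, 54909]
r5 m[φ2→G] = [32130, 66714, 41130]
r5 m[φ2→R] = [16, 19, 10]
r5 m[φ3→M] = [63724, 45256, 30994]
r5 m[φ3→R] = [14, 11, 21]
r5 m[φ4→B] = [7, 4, 1]
r5 m[φ5→B] = [2, 7, 9]
r5 m[A→φ0] = [363, 166, 180]
r5 m[A→φ1] = [2755, 5339, 2435]
r5 m[B→φ1] = [14, 28, 9]
r5 m[B→φ4] = [366, 1498, 2295]
r5 m[B→φ5] = [1281, 856, 255]
r5 m[M→φ3] = [1, 1, 1]
r5 m[G→φ2] = [1, 1, 1]
r5 m[R→φ0] = [224, 209, 210]
r5 m[R→φ2] = [3220, 1826, 5376]
r5 m[R→φ3] = [3680, 3154, 2560]
r6 m[φ0→A] = [2755, 5339, 2435]
r6 m[φ0→R] = [3508, 2763, 4578]
r6 m[φ1→A] = [363, 166, 180]
r6 m[φ1→B] = [39383, 45682, 54909]
r6 m[φ2→G] = [32130, 66714, 41130]
r6 m[φ2→R] = [16, 19, 10]
r6 m[φ3→M] = [63724, 45256, 30994]
r6 m[φ3→R] = [14, 11, 21]
r6 m[φ4→B] = [7, 4, 1]
r6 m[φ5→B] = [2, 7, 9]
r6 m[A→φ0] = [363, 166, 180]
r6 m[A→φ1] = [2755, 5339, 2435]
r6 m[B→φ1] = [14, 28, 9]
r6 m[B→φ4] = [78766, 319774, 494181]
r6 m[B→φ5] = [275681, 182728, 54909]
r6 m[M→φ3] = [1, 1, 1]
r6 m[G→φ2] = [1, 1, 1]
r6 m[R→φ0] = [224, 209, 210]
r6 m[R→φ2] = [49112, 30393, 96138]
r6 m[R→φ3] = [56128, 52497, 45780]
r7 m[φ0→A] = [2755, 5339, 2435]
r7 m[φ0→R] = [3508, 2763, 4578]
r7 m[φ1→A] = [363, 166, 180]
r7 m[φ1→B] = [39383, 45682, 54909]
r7 m[φ2→G] = [550277, 1110015, 664347]
r7 m[φ2→R] = [16, 19, 10]
r7 m[φ3→M] = [1038686, 754960, 530993]
r7 m[φ3→R] = [14, 11, 21]
r7 m[φ4→B] = [7, 4, 1]
r7 m[φ5→B] = [2, 7, 9]
r7 m[A→φ0] = [363, 166, 180]
r7 m[A→φ1] = [2755, 5339, 2435]
r7 m[B→φ1] = [14, 28, 9]
r7 m[B→φ4] = [78766, 319774, 494181]
r7 m[B→φ5] = [275681, 182728, 54909]
r7 m[M→φ3] = [1, 1, 1]
r7 m[G→φ2] = [1, 1, 1]
r7 m[R→φ0] = [224, 209, 210]
r7 m[R→φ2] = [49112, 30393, 96138]
r7 m[R→φ3] = [56128, 52497, 45780]
r8 m[φ0→A] = [2755, 5339, 2435]
r8 m[φ0→R] = [3508, 2763, 4578]
r8 m[φ1→A] = [363, 166, 180]
r8 m[φ1→B] = [39383, 45682, 54909]
r8 m[φ2→G] = [550277, 1110015, 664347]
r8 m[φ2→R] = [16, 19, 10]
r8 m[φ3→M] = [1038686, 754960, 530993]
r8 m[φ3→R] = [14, 11, 21]
r8 m[φ4→B] = [7, 4, 1]
r8 m[φ5→B] = [2, 7, 9]
r8 m[A→φ0] = [363, 166, 180]
r8 m[A→φ1] = [2755, 5339, 2435]
r8 m[B→φ1] = [14, 28, 9]
r8 m[B→φ4] = [78766, 319774, 494181]
r8 m[B→φ5] = [275681, 182728, 54909]
r8 m[M→φ3] = [1, 1, 1]
r8 m[G→φ2] = [1, 1, 1]
r8 m[R→φ0] = [224, 209, 210]
r8 m[R→φ2] = [49112, 30393, 96138]
r8 m[R→φ3] = [56128, 52497, 45780]
fixed point reached at round 8
b[G] = ⊗ incoming = [550277, 1110015, 664347]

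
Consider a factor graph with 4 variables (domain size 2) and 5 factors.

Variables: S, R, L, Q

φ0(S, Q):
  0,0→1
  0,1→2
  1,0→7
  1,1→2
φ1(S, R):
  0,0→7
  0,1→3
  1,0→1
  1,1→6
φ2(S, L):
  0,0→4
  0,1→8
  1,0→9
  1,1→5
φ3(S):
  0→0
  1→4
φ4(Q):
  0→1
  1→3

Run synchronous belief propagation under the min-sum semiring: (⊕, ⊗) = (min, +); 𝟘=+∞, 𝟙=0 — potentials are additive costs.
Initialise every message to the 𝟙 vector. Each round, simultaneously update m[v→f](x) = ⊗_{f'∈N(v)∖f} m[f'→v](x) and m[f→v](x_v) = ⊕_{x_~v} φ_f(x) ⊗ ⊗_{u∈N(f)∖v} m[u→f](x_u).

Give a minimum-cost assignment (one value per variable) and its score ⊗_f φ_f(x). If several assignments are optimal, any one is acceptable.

init: all messages = 𝟙 over 2 values
r1 m[φ0→S] = [1, 2]
r1 m[φ0→Q] = [1, 2]
r1 m[φ1→S] = [3, 1]
r1 m[φ1→R] = [1, 3]
r1 m[φ2→S] = [4, 5]
r1 m[φ2→L] = [4, 5]
r1 m[φ3→S] = [0, 4]
r1 m[φ4→Q] = [1, 3]
r1 m[S→φ0] = [0, 0]
r1 m[S→φ1] = [0, 0]
r1 m[S→φ2] = [0, 0]
r1 m[S→φ3] = [0, 0]
r1 m[R→φ1] = [0, 0]
r1 m[L→φ2] = [0, 0]
r1 m[Q→φ0] = [0, 0]
r1 m[Q→φ4] = [0, 0]
r2 m[φ0→S] = [1, 2]
r2 m[φ0→Q] = [1, 2]
r2 m[φ1→S] = [3, 1]
r2 m[φ1→R] = [1, 3]
r2 m[φ2→S] = [4, 5]
r2 m[φ2→L] = [4, 5]
r2 m[φ3→S] = [0, 4]
r2 m[φ4→Q] = [1, 3]
r2 m[S→φ0] = [7, 10]
r2 m[S→φ1] = [5, 11]
r2 m[S→φ2] = [4, 7]
r2 m[S→φ3] = [8, 8]
r2 m[R→φ1] = [0, 0]
r2 m[L→φ2] = [0, 0]
r2 m[Q→φ0] = [1, 3]
r2 m[Q→φ4] = [1, 2]
r3 m[φ0→S] = [2, 5]
r3 m[φ0→Q] = [8, 9]
r3 m[φ1→S] = [3, 1]
r3 m[φ1→R] = [12, 8]
r3 m[φ2→S] = [4, 5]
r3 m[φ2→L] = [8, 12]
r3 m[φ3→S] = [0, 4]
r3 m[φ4→Q] = [1, 3]
r3 m[S→φ0] = [7, 10]
r3 m[S→φ1] = [5, 11]
r3 m[S→φ2] = [4, 7]
r3 m[S→φ3] = [8, 8]
r3 m[R→φ1] = [0, 0]
r3 m[L→φ2] = [0, 0]
r3 m[Q→φ0] = [1, 3]
r3 m[Q→φ4] = [1, 2]
r4 m[φ0→S] = [2, 5]
r4 m[φ0→Q] = [8, 9]
r4 m[φ1→S] = [3, 1]
r4 m[φ1→R] = [12, 8]
r4 m[φ2→S] = [4, 5]
r4 m[φ2→L] = [8, 12]
r4 m[φ3→S] = [0, 4]
r4 m[φ4→Q] = [1, 3]
r4 m[S→φ0] = [7, 10]
r4 m[S→φ1] = [6, 14]
r4 m[S→φ2] = [5, 10]
r4 m[S→φ3] = [9, 11]
r4 m[R→φ1] = [0, 0]
r4 m[L→φ2] = [0, 0]
r4 m[Q→φ0] = [1, 3]
r4 m[Q→φ4] = [8, 9]
r5 m[φ0→S] = [2, 5]
r5 m[φ0→Q] = [8, 9]
r5 m[φ1→S] = [3, 1]
r5 m[φ1→R] = [13, 9]
r5 m[φ2→S] = [4, 5]
r5 m[φ2→L] = [9, 13]
r5 m[φ3→S] = [0, 4]
r5 m[φ4→Q] = [1, 3]
r5 m[S→φ0] = [7, 10]
r5 m[S→φ1] = [6, 14]
r5 m[S→φ2] = [5, 10]
r5 m[S→φ3] = [9, 11]
r5 m[R→φ1] = [0, 0]
r5 m[L→φ2] = [0, 0]
r5 m[Q→φ0] = [1, 3]
r5 m[Q→φ4] = [8, 9]
r6 m[φ0→S] = [2, 5]
r6 m[φ0→Q] = [8, 9]
r6 m[φ1→S] = [3, 1]
r6 m[φ1→R] = [13, 9]
r6 m[φ2→S] = [4, 5]
r6 m[φ2→L] = [9, 13]
r6 m[φ3→S] = [0, 4]
r6 m[φ4→Q] = [1, 3]
r6 m[S→φ0] = [7, 10]
r6 m[S→φ1] = [6, 14]
r6 m[S→φ2] = [5, 10]
r6 m[S→φ3] = [9, 11]
r6 m[R→φ1] = [0, 0]
r6 m[L→φ2] = [0, 0]
r6 m[Q→φ0] = [1, 3]
r6 m[Q→φ4] = [8, 9]
fixed point reached at round 6
traceback from S: (S=0, R=1, L=0, Q=0), score=9

assignment: (S=0, R=1, L=0, Q=0); score = 9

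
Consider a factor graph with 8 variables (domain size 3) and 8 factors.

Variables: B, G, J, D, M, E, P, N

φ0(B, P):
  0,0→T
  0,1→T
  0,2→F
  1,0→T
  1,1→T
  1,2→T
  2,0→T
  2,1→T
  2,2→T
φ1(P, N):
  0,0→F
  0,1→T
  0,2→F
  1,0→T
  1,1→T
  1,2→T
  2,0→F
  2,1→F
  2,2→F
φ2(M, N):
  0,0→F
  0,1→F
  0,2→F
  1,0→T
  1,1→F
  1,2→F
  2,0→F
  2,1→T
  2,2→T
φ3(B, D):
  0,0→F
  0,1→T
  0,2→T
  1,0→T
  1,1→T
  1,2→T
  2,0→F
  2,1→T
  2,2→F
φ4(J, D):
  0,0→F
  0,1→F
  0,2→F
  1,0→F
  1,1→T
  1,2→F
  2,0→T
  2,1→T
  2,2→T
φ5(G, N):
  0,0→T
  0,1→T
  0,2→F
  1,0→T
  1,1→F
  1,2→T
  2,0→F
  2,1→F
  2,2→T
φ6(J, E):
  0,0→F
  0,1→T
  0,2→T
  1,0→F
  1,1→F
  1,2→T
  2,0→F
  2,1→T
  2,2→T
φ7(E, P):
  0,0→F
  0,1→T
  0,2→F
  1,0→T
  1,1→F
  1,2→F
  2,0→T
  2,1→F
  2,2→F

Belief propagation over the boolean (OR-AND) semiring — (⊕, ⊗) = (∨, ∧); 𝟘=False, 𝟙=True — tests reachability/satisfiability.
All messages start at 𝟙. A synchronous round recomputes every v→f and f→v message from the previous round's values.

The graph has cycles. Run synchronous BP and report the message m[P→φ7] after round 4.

init: all messages = 𝟙 over 3 values
r1 m[φ0→B] = [T, T, T]
r1 m[φ0→P] = [T, T, T]
r1 m[φ1→P] = [T, T, F]
r1 m[φ1→N] = [T, T, T]
r1 m[φ2→M] = [F, T, T]
r1 m[φ2→N] = [T, T, T]
r1 m[φ3→B] = [T, T, T]
r1 m[φ3→D] = [T, T, T]
r1 m[φ4→J] = [F, T, T]
r1 m[φ4→D] = [T, T, T]
r1 m[φ5→G] = [T, T, T]
r1 m[φ5→N] = [T, T, T]
r1 m[φ6→J] = [T, T, T]
r1 m[φ6→E] = [F, T, T]
r1 m[φ7→E] = [T, T, T]
r1 m[φ7→P] = [T, T, F]
r1 m[B→φ0] = [T, T, T]
r1 m[B→φ3] = [T, T, T]
r1 m[G→φ5] = [T, T, T]
r1 m[J→φ4] = [T, T, T]
r1 m[J→φ6] = [T, T, T]
r1 m[D→φ3] = [T, T, T]
r1 m[D→φ4] = [T, T, T]
r1 m[M→φ2] = [T, T, T]
r1 m[E→φ6] = [T, T, T]
r1 m[E→φ7] = [T, T, T]
r1 m[P→φ0] = [T, T, T]
r1 m[P→φ1] = [T, T, T]
r1 m[P→φ7] = [T, T, T]
r1 m[N→φ1] = [T, T, T]
r1 m[N→φ2] = [T, T, T]
r1 m[N→φ5] = [T, T, T]
r2 m[φ0→B] = [T, T, T]
r2 m[φ0→P] = [T, T, T]
r2 m[φ1→P] = [T, T, F]
r2 m[φ1→N] = [T, T, T]
r2 m[φ2→M] = [F, T, T]
r2 m[φ2→N] = [T, T, T]
r2 m[φ3→B] = [T, T, T]
r2 m[φ3→D] = [T, T, T]
r2 m[φ4→J] = [F, T, T]
r2 m[φ4→D] = [T, T, T]
r2 m[φ5→G] = [T, T, T]
r2 m[φ5→N] = [T, T, T]
r2 m[φ6→J] = [T, T, T]
r2 m[φ6→E] = [F, T, T]
r2 m[φ7→E] = [T, T, T]
r2 m[φ7→P] = [T, T, F]
r2 m[B→φ0] = [T, T, T]
r2 m[B→φ3] = [T, T, T]
r2 m[G→φ5] = [T, T, T]
r2 m[J→φ4] = [T, T, T]
r2 m[J→φ6] = [F, T, T]
r2 m[D→φ3] = [T, T, T]
r2 m[D→φ4] = [T, T, T]
r2 m[M→φ2] = [T, T, T]
r2 m[E→φ6] = [T, T, T]
r2 m[E→φ7] = [F, T, T]
r2 m[P→φ0] = [T, T, F]
r2 m[P→φ1] = [T, T, F]
r2 m[P→φ7] = [T, T, F]
r2 m[N→φ1] = [T, T, T]
r2 m[N→φ2] = [T, T, T]
r2 m[N→φ5] = [T, T, T]
r3 m[φ0→B] = [T, T, T]
r3 m[φ0→P] = [T, T, T]
r3 m[φ1→P] = [T, T, F]
r3 m[φ1→N] = [T, T, T]
r3 m[φ2→M] = [F, T, T]
r3 m[φ2→N] = [T, T, T]
r3 m[φ3→B] = [T, T, T]
r3 m[φ3→D] = [T, T, T]
r3 m[φ4→J] = [F, T, T]
r3 m[φ4→D] = [T, T, T]
r3 m[φ5→G] = [T, T, T]
r3 m[φ5→N] = [T, T, T]
r3 m[φ6→J] = [T, T, T]
r3 m[φ6→E] = [F, T, T]
r3 m[φ7→E] = [T, T, T]
r3 m[φ7→P] = [T, F, F]
r3 m[B→φ0] = [T, T, T]
r3 m[B→φ3] = [T, T, T]
r3 m[G→φ5] = [T, T, T]
r3 m[J→φ4] = [T, T, T]
r3 m[J→φ6] = [F, T, T]
r3 m[D→φ3] = [T, T, T]
r3 m[D→φ4] = [T, T, T]
r3 m[M→φ2] = [T, T, T]
r3 m[E→φ6] = [T, T, T]
r3 m[E→φ7] = [F, T, T]
r3 m[P→φ0] = [T, T, F]
r3 m[P→φ1] = [T, T, F]
r3 m[P→φ7] = [T, T, F]
r3 m[N→φ1] = [T, T, T]
r3 m[N→φ2] = [T, T, T]
r3 m[N→φ5] = [T, T, T]
r4 m[φ0→B] = [T, T, T]
r4 m[φ0→P] = [T, T, T]
r4 m[φ1→P] = [T, T, F]
r4 m[φ1→N] = [T, T, T]
r4 m[φ2→M] = [F, T, T]
r4 m[φ2→N] = [T, T, T]
r4 m[φ3→B] = [T, T, T]
r4 m[φ3→D] = [T, T, T]
r4 m[φ4→J] = [F, T, T]
r4 m[φ4→D] = [T, T, T]
r4 m[φ5→G] = [T, T, T]
r4 m[φ5→N] = [T, T, T]
r4 m[φ6→J] = [T, T, T]
r4 m[φ6→E] = [F, T, T]
r4 m[φ7→E] = [T, T, T]
r4 m[φ7→P] = [T, F, F]
r4 m[B→φ0] = [T, T, T]
r4 m[B→φ3] = [T, T, T]
r4 m[G→φ5] = [T, T, T]
r4 m[J→φ4] = [T, T, T]
r4 m[J→φ6] = [F, T, T]
r4 m[D→φ3] = [T, T, T]
r4 m[D→φ4] = [T, T, T]
r4 m[M→φ2] = [T, T, T]
r4 m[E→φ6] = [T, T, T]
r4 m[E→φ7] = [F, T, T]
r4 m[P→φ0] = [T, F, F]
r4 m[P→φ1] = [T, F, F]
r4 m[P→φ7] = [T, T, F]
r4 m[N→φ1] = [T, T, T]
r4 m[N→φ2] = [T, T, T]
r4 m[N→φ5] = [T, T, T]

message @ round 4 = [T, T, F]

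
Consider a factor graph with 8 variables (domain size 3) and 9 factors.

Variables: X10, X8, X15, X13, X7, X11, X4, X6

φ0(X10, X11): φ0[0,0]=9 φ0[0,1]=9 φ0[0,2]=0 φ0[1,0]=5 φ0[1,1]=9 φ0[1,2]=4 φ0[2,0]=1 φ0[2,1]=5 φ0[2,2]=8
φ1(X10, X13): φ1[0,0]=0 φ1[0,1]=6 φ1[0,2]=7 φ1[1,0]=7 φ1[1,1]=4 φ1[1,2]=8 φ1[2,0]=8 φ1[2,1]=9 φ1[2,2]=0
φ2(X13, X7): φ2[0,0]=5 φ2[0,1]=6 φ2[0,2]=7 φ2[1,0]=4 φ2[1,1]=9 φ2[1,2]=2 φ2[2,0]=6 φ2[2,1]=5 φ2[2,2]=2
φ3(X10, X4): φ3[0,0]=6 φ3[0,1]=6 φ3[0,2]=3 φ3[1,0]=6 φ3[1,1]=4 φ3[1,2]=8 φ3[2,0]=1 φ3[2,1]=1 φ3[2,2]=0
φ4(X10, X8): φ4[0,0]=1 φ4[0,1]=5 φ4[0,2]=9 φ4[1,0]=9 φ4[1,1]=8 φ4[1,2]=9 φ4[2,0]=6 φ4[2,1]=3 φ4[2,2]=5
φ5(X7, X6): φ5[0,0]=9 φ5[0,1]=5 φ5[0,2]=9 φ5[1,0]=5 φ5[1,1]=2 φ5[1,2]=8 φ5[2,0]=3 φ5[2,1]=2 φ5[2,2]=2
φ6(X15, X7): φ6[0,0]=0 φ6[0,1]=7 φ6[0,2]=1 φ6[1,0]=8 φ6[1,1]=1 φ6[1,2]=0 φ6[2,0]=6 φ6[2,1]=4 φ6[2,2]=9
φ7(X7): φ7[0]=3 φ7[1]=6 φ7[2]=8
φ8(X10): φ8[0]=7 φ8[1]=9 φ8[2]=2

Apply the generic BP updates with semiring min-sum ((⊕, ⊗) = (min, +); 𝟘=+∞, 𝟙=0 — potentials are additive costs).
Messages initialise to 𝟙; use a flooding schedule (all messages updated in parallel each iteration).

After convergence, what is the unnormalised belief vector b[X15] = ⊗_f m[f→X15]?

b[X15] = [19, 18, 23]

init: all messages = 𝟙 over 3 values
r1 m[φ0→X10] = [0, 4, 1]
r1 m[φ0→X11] = [1, 5, 0]
r1 m[φ1→X10] = [0, 4, 0]
r1 m[φ1→X13] = [0, 4, 0]
r1 m[φ2→X13] = [5, 2, 2]
r1 m[φ2→X7] = [4, 5, 2]
r1 m[φ3→X10] = [3, 4, 0]
r1 m[φ3→X4] = [1, 1, 0]
r1 m[φ4→X10] = [1, 8, 3]
r1 m[φ4→X8] = [1, 3, 5]
r1 m[φ5→X7] = [5, 2, 2]
r1 m[φ5→X6] = [3, 2, 2]
r1 m[φ6→X15] = [0, 0, 4]
r1 m[φ6→X7] = [0, 1, 0]
r1 m[φ7→X7] = [3, 6, 8]
r1 m[φ8→X10] = [7, 9, 2]
r1 m[X10→φ0] = [0, 0, 0]
r1 m[X10→φ1] = [0, 0, 0]
r1 m[X10→φ3] = [0, 0, 0]
r1 m[X10→φ4] = [0, 0, 0]
r1 m[X10→φ8] = [0, 0, 0]
r1 m[X8→φ4] = [0, 0, 0]
r1 m[X15→φ6] = [0, 0, 0]
r1 m[X13→φ1] = [0, 0, 0]
r1 m[X13→φ2] = [0, 0, 0]
r1 m[X7→φ2] = [0, 0, 0]
r1 m[X7→φ5] = [0, 0, 0]
r1 m[X7→φ6] = [0, 0, 0]
r1 m[X7→φ7] = [0, 0, 0]
r1 m[X11→φ0] = [0, 0, 0]
r1 m[X4→φ3] = [0, 0, 0]
r1 m[X6→φ5] = [0, 0, 0]
r2 m[φ0→X10] = [0, 4, 1]
r2 m[φ0→X11] = [1, 5, 0]
r2 m[φ1→X10] = [0, 4, 0]
r2 m[φ1→X13] = [0, 4, 0]
r2 m[φ2→X13] = [5, 2, 2]
r2 m[φ2→X7] = [4, 5, 2]
r2 m[φ3→X10] = [3, 4, 0]
r2 m[φ3→X4] = [1, 1, 0]
r2 m[φ4→X10] = [1, 8, 3]
r2 m[φ4→X8] = [1, 3, 5]
r2 m[φ5→X7] = [5, 2, 2]
r2 m[φ5→X6] = [3, 2, 2]
r2 m[φ6→X15] = [0, 0, 4]
r2 m[φ6→X7] = [0, 1, 0]
r2 m[φ7→X7] = [3, 6, 8]
r2 m[φ8→X10] = [7, 9, 2]
r2 m[X10→φ0] = [11, 25, 5]
r2 m[X10→φ1] = [11, 25, 6]
r2 m[X10→φ3] = [8, 25, 6]
r2 m[X10→φ4] = [10, 21, 3]
r2 m[X10→φ8] = [4, 20, 4]
r2 m[X8→φ4] = [0, 0, 0]
r2 m[X15→φ6] = [0, 0, 0]
r2 m[X13→φ1] = [5, 2, 2]
r2 m[X13→φ2] = [0, 4, 0]
r2 m[X7→φ2] = [8, 9, 10]
r2 m[X7→φ5] = [7, 12, 10]
r2 m[X7→φ6] = [12, 13, 12]
r2 m[X7→φ7] = [9, 8, 4]
r2 m[X11→φ0] = [0, 0, 0]
r2 m[X4→φ3] = [0, 0, 0]
r2 m[X6→φ5] = [0, 0, 0]
r3 m[φ0→X10] = [0, 4, 1]
r3 m[φ0→X11] = [6, 10, 11]
r3 m[φ1→X10] = [5, 6, 2]
r3 m[φ1→X13] = [11, 15, 6]
r3 m[φ2→X13] = [13, 12, 12]
r3 m[φ2→X7] = [5, 5, 2]
r3 m[φ3→X10] = [3, 4, 0]
r3 m[φ3→X4] = [7, 7, 6]
r3 m[φ4→X10] = [1, 8, 3]
r3 m[φ4→X8] = [9, 6, 8]
r3 m[φ5→X7] = [5, 2, 2]
r3 m[φ5→X6] = [13, 12, 12]
r3 m[φ6→X15] = [12, 12, 17]
r3 m[φ6→X7] = [0, 1, 0]
r3 m[φ7→X7] = [3, 6, 8]
r3 m[φ8→X10] = [7, 9, 2]
r3 m[X10→φ0] = [11, 25, 5]
r3 m[X10→φ1] = [11, 25, 6]
r3 m[X10→φ3] = [8, 25, 6]
r3 m[X10→φ4] = [10, 21, 3]
r3 m[X10→φ8] = [4, 20, 4]
r3 m[X8→φ4] = [0, 0, 0]
r3 m[X15→φ6] = [0, 0, 0]
r3 m[X13→φ1] = [5, 2, 2]
r3 m[X13→φ2] = [0, 4, 0]
r3 m[X7→φ2] = [8, 9, 10]
r3 m[X7→φ5] = [7, 12, 10]
r3 m[X7→φ6] = [12, 13, 12]
r3 m[X7→φ7] = [9, 8, 4]
r3 m[X11→φ0] = [0, 0, 0]
r3 m[X4→φ3] = [0, 0, 0]
r3 m[X6→φ5] = [0, 0, 0]
r4 m[φ0→X10] = [0, 4, 1]
r4 m[φ0→X11] = [6, 10, 11]
r4 m[φ1→X10] = [5, 6, 2]
r4 m[φ1→X13] = [11, 15, 6]
r4 m[φ2→X13] = [13, 12, 12]
r4 m[φ2→X7] = [5, 5, 2]
r4 m[φ3→X10] = [3, 4, 0]
r4 m[φ3→X4] = [7, 7, 6]
r4 m[φ4→X10] = [1, 8, 3]
r4 m[φ4→X8] = [9, 6, 8]
r4 m[φ5→X7] = [5, 2, 2]
r4 m[φ5→X6] = [13, 12, 12]
r4 m[φ6→X15] = [12, 12, 17]
r4 m[φ6→X7] = [0, 1, 0]
r4 m[φ7→X7] = [3, 6, 8]
r4 m[φ8→X10] = [7, 9, 2]
r4 m[X10→φ0] = [16, 27, 7]
r4 m[X10→φ1] = [11, 25, 6]
r4 m[X10→φ3] = [13, 27, 8]
r4 m[X10→φ4] = [15, 23, 5]
r4 m[X10→φ8] = [9, 22, 6]
r4 m[X8→φ4] = [0, 0, 0]
r4 m[X15→φ6] = [0, 0, 0]
r4 m[X13→φ1] = [13, 12, 12]
r4 m[X13→φ2] = [11, 15, 6]
r4 m[X7→φ2] = [8, 9, 10]
r4 m[X7→φ5] = [8, 12, 10]
r4 m[X7→φ6] = [13, 13, 12]
r4 m[X7→φ7] = [10, 8, 4]
r4 m[X11→φ0] = [0, 0, 0]
r4 m[X4→φ3] = [0, 0, 0]
r4 m[X6→φ5] = [0, 0, 0]
r5 m[φ0→X10] = [0, 4, 1]
r5 m[φ0→X11] = [8, 12, 15]
r5 m[φ1→X10] = [13, 16, 12]
r5 m[φ1→X13] = [11, 15, 6]
r5 m[φ2→X13] = [13, 12, 12]
r5 m[φ2→X7] = [12, 11, 8]
r5 m[φ3→X10] = [3, 4, 0]
r5 m[φ3→X4] = [9, 9, 8]
r5 m[φ4→X10] = [1, 8, 3]
r5 m[φ4→X8] = [11, 8, 10]
r5 m[φ5→X7] = [5, 2, 2]
r5 m[φ5→X6] = [13, 12, 12]
r5 m[φ6→X15] = [13, 12, 17]
r5 m[φ6→X7] = [0, 1, 0]
r5 m[φ7→X7] = [3, 6, 8]
r5 m[φ8→X10] = [7, 9, 2]
r5 m[X10→φ0] = [16, 27, 7]
r5 m[X10→φ1] = [11, 25, 6]
r5 m[X10→φ3] = [13, 27, 8]
r5 m[X10→φ4] = [15, 23, 5]
r5 m[X10→φ8] = [9, 22, 6]
r5 m[X8→φ4] = [0, 0, 0]
r5 m[X15→φ6] = [0, 0, 0]
r5 m[X13→φ1] = [13, 12, 12]
r5 m[X13→φ2] = [11, 15, 6]
r5 m[X7→φ2] = [8, 9, 10]
r5 m[X7→φ5] = [8, 12, 10]
r5 m[X7→φ6] = [13, 13, 12]
r5 m[X7→φ7] = [10, 8, 4]
r5 m[X11→φ0] = [0, 0, 0]
r5 m[X4→φ3] = [0, 0, 0]
r5 m[X6→φ5] = [0, 0, 0]
r6 m[φ0→X10] = [0, 4, 1]
r6 m[φ0→X11] = [8, 12, 15]
r6 m[φ1→X10] = [13, 16, 12]
r6 m[φ1→X13] = [11, 15, 6]
r6 m[φ2→X13] = [13, 12, 12]
r6 m[φ2→X7] = [12, 11, 8]
r6 m[φ3→X10] = [3, 4, 0]
r6 m[φ3→X4] = [9, 9, 8]
r6 m[φ4→X10] = [1, 8, 3]
r6 m[φ4→X8] = [11, 8, 10]
r6 m[φ5→X7] = [5, 2, 2]
r6 m[φ5→X6] = [13, 12, 12]
r6 m[φ6→X15] = [13, 12, 17]
r6 m[φ6→X7] = [0, 1, 0]
r6 m[φ7→X7] = [3, 6, 8]
r6 m[φ8→X10] = [7, 9, 2]
r6 m[X10→φ0] = [24, 37, 17]
r6 m[X10→φ1] = [11, 25, 6]
r6 m[X10→φ3] = [21, 37, 18]
r6 m[X10→φ4] = [23, 33, 15]
r6 m[X10→φ8] = [17, 32, 16]
r6 m[X8→φ4] = [0, 0, 0]
r6 m[X15→φ6] = [0, 0, 0]
r6 m[X13→φ1] = [13, 12, 12]
r6 m[X13→φ2] = [11, 15, 6]
r6 m[X7→φ2] = [8, 9, 10]
r6 m[X7→φ5] = [15, 18, 16]
r6 m[X7→φ6] = [20, 19, 18]
r6 m[X7→φ7] = [17, 14, 10]
r6 m[X11→φ0] = [0, 0, 0]
r6 m[X4→φ3] = [0, 0, 0]
r6 m[X6→φ5] = [0, 0, 0]
r7 m[φ0→X10] = [0, 4, 1]
r7 m[φ0→X11] = [18, 22, 24]
r7 m[φ1→X10] = [13, 16, 12]
r7 m[φ1→X13] = [11, 15, 6]
r7 m[φ2→X13] = [13, 12, 12]
r7 m[φ2→X7] = [12, 11, 8]
r7 m[φ3→X10] = [3, 4, 0]
r7 m[φ3→X4] = [19, 19, 18]
r7 m[φ4→X10] = [1, 8, 3]
r7 m[φ4→X8] = [21, 18, 20]
r7 m[φ5→X7] = [5, 2, 2]
r7 m[φ5→X6] = [19, 18, 18]
r7 m[φ6→X15] = [19, 18, 23]
r7 m[φ6→X7] = [0, 1, 0]
r7 m[φ7→X7] = [3, 6, 8]
r7 m[φ8→X10] = [7, 9, 2]
r7 m[X10→φ0] = [24, 37, 17]
r7 m[X10→φ1] = [11, 25, 6]
r7 m[X10→φ3] = [21, 37, 18]
r7 m[X10→φ4] = [23, 33, 15]
r7 m[X10→φ8] = [17, 32, 16]
r7 m[X8→φ4] = [0, 0, 0]
r7 m[X15→φ6] = [0, 0, 0]
r7 m[X13→φ1] = [13, 12, 12]
r7 m[X13→φ2] = [11, 15, 6]
r7 m[X7→φ2] = [8, 9, 10]
r7 m[X7→φ5] = [15, 18, 16]
r7 m[X7→φ6] = [20, 19, 18]
r7 m[X7→φ7] = [17, 14, 10]
r7 m[X11→φ0] = [0, 0, 0]
r7 m[X4→φ3] = [0, 0, 0]
r7 m[X6→φ5] = [0, 0, 0]
r8 m[φ0→X10] = [0, 4, 1]
r8 m[φ0→X11] = [18, 22, 24]
r8 m[φ1→X10] = [13, 16, 12]
r8 m[φ1→X13] = [11, 15, 6]
r8 m[φ2→X13] = [13, 12, 12]
r8 m[φ2→X7] = [12, 11, 8]
r8 m[φ3→X10] = [3, 4, 0]
r8 m[φ3→X4] = [19, 19, 18]
r8 m[φ4→X10] = [1, 8, 3]
r8 m[φ4→X8] = [21, 18, 20]
r8 m[φ5→X7] = [5, 2, 2]
r8 m[φ5→X6] = [19, 18, 18]
r8 m[φ6→X15] = [19, 18, 23]
r8 m[φ6→X7] = [0, 1, 0]
r8 m[φ7→X7] = [3, 6, 8]
r8 m[φ8→X10] = [7, 9, 2]
r8 m[X10→φ0] = [24, 37, 17]
r8 m[X10→φ1] = [11, 25, 6]
r8 m[X10→φ3] = [21, 37, 18]
r8 m[X10→φ4] = [23, 33, 15]
r8 m[X10→φ8] = [17, 32, 16]
r8 m[X8→φ4] = [0, 0, 0]
r8 m[X15→φ6] = [0, 0, 0]
r8 m[X13→φ1] = [13, 12, 12]
r8 m[X13→φ2] = [11, 15, 6]
r8 m[X7→φ2] = [8, 9, 10]
r8 m[X7→φ5] = [15, 18, 16]
r8 m[X7→φ6] = [20, 19, 18]
r8 m[X7→φ7] = [17, 14, 10]
r8 m[X11→φ0] = [0, 0, 0]
r8 m[X4→φ3] = [0, 0, 0]
r8 m[X6→φ5] = [0, 0, 0]
fixed point reached at round 8
b[X15] = ⊗ incoming = [19, 18, 23]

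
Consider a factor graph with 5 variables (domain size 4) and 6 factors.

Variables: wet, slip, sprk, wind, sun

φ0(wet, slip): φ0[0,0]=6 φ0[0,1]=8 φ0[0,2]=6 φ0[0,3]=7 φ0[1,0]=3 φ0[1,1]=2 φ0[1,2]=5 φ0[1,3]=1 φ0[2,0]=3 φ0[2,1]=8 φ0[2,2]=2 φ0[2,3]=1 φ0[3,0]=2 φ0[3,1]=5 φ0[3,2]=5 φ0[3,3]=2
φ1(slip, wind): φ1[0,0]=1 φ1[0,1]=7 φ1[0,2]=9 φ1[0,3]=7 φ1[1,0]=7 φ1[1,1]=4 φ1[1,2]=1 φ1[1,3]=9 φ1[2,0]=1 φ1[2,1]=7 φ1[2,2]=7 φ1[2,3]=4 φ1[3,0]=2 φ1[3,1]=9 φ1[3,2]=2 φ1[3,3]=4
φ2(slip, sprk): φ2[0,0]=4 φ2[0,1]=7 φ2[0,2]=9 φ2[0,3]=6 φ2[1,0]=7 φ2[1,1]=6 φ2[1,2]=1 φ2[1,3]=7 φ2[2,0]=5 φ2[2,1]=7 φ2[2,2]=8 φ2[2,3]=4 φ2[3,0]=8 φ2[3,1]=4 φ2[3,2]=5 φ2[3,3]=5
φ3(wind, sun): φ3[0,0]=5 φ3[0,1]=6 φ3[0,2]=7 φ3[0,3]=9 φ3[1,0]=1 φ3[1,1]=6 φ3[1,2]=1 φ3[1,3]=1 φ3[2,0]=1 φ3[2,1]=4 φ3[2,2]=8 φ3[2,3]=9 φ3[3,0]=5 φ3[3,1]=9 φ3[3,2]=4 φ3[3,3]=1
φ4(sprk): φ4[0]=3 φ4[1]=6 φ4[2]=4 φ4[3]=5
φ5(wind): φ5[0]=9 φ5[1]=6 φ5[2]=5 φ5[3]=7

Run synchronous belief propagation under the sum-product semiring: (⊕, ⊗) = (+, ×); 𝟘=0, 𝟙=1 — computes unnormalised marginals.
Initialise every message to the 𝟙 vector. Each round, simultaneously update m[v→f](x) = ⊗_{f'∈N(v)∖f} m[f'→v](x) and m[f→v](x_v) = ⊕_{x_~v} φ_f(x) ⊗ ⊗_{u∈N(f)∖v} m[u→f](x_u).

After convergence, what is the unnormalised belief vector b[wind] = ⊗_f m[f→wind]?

b[wind] = [5137992, 2350782, 3641880, 5795076]

init: all messages = 𝟙 over 4 values
r1 m[φ0→wet] = [27, 11, 14, 14]
r1 m[φ0→slip] = [14, 23, 18, 11]
r1 m[φ1→slip] = [24, 21, 19, 17]
r1 m[φ1→wind] = [11, 27, 19, 24]
r1 m[φ2→slip] = [26, 21, 24, 22]
r1 m[φ2→sprk] = [24, 24, 23, 22]
r1 m[φ3→wind] = [27, 9, 22, 19]
r1 m[φ3→sun] = [12, 25, 20, 20]
r1 m[φ4→sprk] = [3, 6, 4, 5]
r1 m[φ5→wind] = [9, 6, 5, 7]
r1 m[wet→φ0] = [1, 1, 1, 1]
r1 m[slip→φ0] = [1, 1, 1, 1]
r1 m[slip→φ1] = [1, 1, 1, 1]
r1 m[slip→φ2] = [1, 1, 1, 1]
r1 m[sprk→φ2] = [1, 1, 1, 1]
r1 m[sprk→φ4] = [1, 1, 1, 1]
r1 m[wind→φ1] = [1, 1, 1, 1]
r1 m[wind→φ3] = [1, 1, 1, 1]
r1 m[wind→φ5] = [1, 1, 1, 1]
r1 m[sun→φ3] = [1, 1, 1, 1]
r2 m[φ0→wet] = [27, 11, 14, 14]
r2 m[φ0→slip] = [14, 23, 18, 11]
r2 m[φ1→slip] = [24, 21, 19, 17]
r2 m[φ1→wind] = [11, 27, 19, 24]
r2 m[φ2→slip] = [26, 21, 24, 22]
r2 m[φ2→sprk] = [24, 24, 23, 22]
r2 m[φ3→wind] = [27, 9, 22, 19]
r2 m[φ3→sun] = [12, 25, 20, 20]
r2 m[φ4→sprk] = [3, 6, 4, 5]
r2 m[φ5→wind] = [9, 6, 5, 7]
r2 m[wet→φ0] = [1, 1, 1, 1]
r2 m[slip→φ0] = [624, 441, 456, 374]
r2 m[slip→φ1] = [364, 483, 432, 242]
r2 m[slip→φ2] = [336, 483, 342, 187]
r2 m[sprk→φ2] = [3, 6, 4, 5]
r2 m[sprk→φ4] = [24, 24, 23, 22]
r2 m[wind→φ1] = [243, 54, 110, 133]
r2 m[wind→φ3] = [99, 162, 95, 168]
r2 m[wind→φ5] = [297, 243, 418, 456]
r2 m[sun→φ3] = [1, 1, 1, 1]
r3 m[φ0→wet] = [12626, 5408, 6686, 6481]
r3 m[φ0→slip] = [14, 23, 18, 11]
r3 m[φ1→slip] = [2542, 3224, 1923, 1724]
r3 m[φ1→wind] = [4661, 9682, 7267, 9591]
r3 m[φ2→slip] = [120, 96, 109, 93]
r3 m[φ2→sprk] = [7931, 8392, 7178, 7700]
r3 m[φ3→wind] = [27, 9, 22, 19]
r3 m[φ3→sun] = [1592, 3458, 2287, 2076]
r3 m[φ4→sprk] = [3, 6, 4, 5]
r3 m[φ5→wind] = [9, 6, 5, 7]
r3 m[wet→φ0] = [1, 1, 1, 1]
r3 m[slip→φ0] = [624, 441, 456, 374]
r3 m[slip→φ1] = [364, 483, 432, 242]
r3 m[slip→φ2] = [336, 483, 342, 187]
r3 m[sprk→φ2] = [3, 6, 4, 5]
r3 m[sprk→φ4] = [24, 24, 23, 22]
r3 m[wind→φ1] = [243, 54, 110, 133]
r3 m[wind→φ3] = [99, 162, 95, 168]
r3 m[wind→φ5] = [297, 243, 418, 456]
r3 m[sun→φ3] = [1, 1, 1, 1]
r4 m[φ0→wet] = [12626, 5408, 6686, 6481]
r4 m[φ0→slip] = [14, 23, 18, 11]
r4 m[φ1→slip] = [2542, 3224, 1923, 1724]
r4 m[φ1→wind] = [4661, 9682, 7267, 9591]
r4 m[φ2→slip] = [120, 96, 109, 93]
r4 m[φ2→sprk] = [7931, 8392, 7178, 7700]
r4 m[φ3→wind] = [27, 9, 22, 19]
r4 m[φ3→sun] = [1592, 3458, 2287, 2076]
r4 m[φ4→sprk] = [3, 6, 4, 5]
r4 m[φ5→wind] = [9, 6, 5, 7]
r4 m[wet→φ0] = [1, 1, 1, 1]
r4 m[slip→φ0] = [305040, 309504, 209607, 160332]
r4 m[slip→φ1] = [1680, 2208, 1962, 1023]
r4 m[slip→φ2] = [35588, 74152, 34614, 18964]
r4 m[sprk→φ2] = [3, 6, 4, 5]
r4 m[sprk→φ4] = [7931, 8392, 7178, 7700]
r4 m[wind→φ1] = [243, 54, 110, 133]
r4 m[wind→φ3] = [41949, 58092, 36335, 67137]
r4 m[wind→φ5] = [125847, 87138, 159874, 182229]
r4 m[sun→φ3] = [1, 1, 1, 1]
r5 m[φ0→wet] = [6686238, 2742495, 3970698, 3526299]
r5 m[φ0→slip] = [14, 23, 18, 11]
r5 m[φ1→slip] = [2542, 3224, 1923, 1724]
r5 m[φ1→wind] = [21144, 43533, 33108, 43572]
r5 m[φ2→slip] = [120, 96, 109, 93]
r5 m[φ2→sprk] = [986198, 1012182, 766176, 965868]
r5 m[φ3→wind] = [27, 9, 22, 19]
r5 m[φ3→sun] = [639857, 1349819, 910963, 829785]
r5 m[φ4→sprk] = [3, 6, 4, 5]
r5 m[φ5→wind] = [9, 6, 5, 7]
r5 m[wet→φ0] = [1, 1, 1, 1]
r5 m[slip→φ0] = [305040, 309504, 209607, 160332]
r5 m[slip→φ1] = [1680, 2208, 1962, 1023]
r5 m[slip→φ2] = [35588, 74152, 34614, 18964]
r5 m[sprk→φ2] = [3, 6, 4, 5]
r5 m[sprk→φ4] = [7931, 8392, 7178, 7700]
r5 m[wind→φ1] = [243, 54, 110, 133]
r5 m[wind→φ3] = [41949, 58092, 36335, 67137]
r5 m[wind→φ5] = [125847, 87138, 159874, 182229]
r5 m[sun→φ3] = [1, 1, 1, 1]
r6 m[φ0→wet] = [6686238, 2742495, 3970698, 3526299]
r6 m[φ0→slip] = [14, 23, 18, 11]
r6 m[φ1→slip] = [2542, 3224, 1923, 1724]
r6 m[φ1→wind] = [21144, 43533, 33108, 43572]
r6 m[φ2→slip] = [120, 96, 109, 93]
r6 m[φ2→sprk] = [986198, 1012182, 766176, 965868]
r6 m[φ3→wind] = [27, 9, 22, 19]
r6 m[φ3→sun] = [639857, 1349819, 910963, 829785]
r6 m[φ4→sprk] = [3, 6, 4, 5]
r6 m[φ5→wind] = [9, 6, 5, 7]
r6 m[wet→φ0] = [1, 1, 1, 1]
r6 m[slip→φ0] = [305040, 309504, 209607, 160332]
r6 m[slip→φ1] = [1680, 2208, 1962, 1023]
r6 m[slip→φ2] = [35588, 74152, 34614, 18964]
r6 m[sprk→φ2] = [3, 6, 4, 5]
r6 m[sprk→φ4] = [986198, 1012182, 766176, 965868]
r6 m[wind→φ1] = [243, 54, 110, 133]
r6 m[wind→φ3] = [190296, 261198, 165540, 305004]
r6 m[wind→φ5] = [570888, 391797, 728376, 827868]
r6 m[sun→φ3] = [1, 1, 1, 1]
r7 m[φ0→wet] = [6686238, 2742495, 3970698, 3526299]
r7 m[φ0→slip] = [14, 23, 18, 11]
r7 m[φ1→slip] = [2542, 3224, 1923, 1724]
r7 m[φ1→wind] = [21144, 43533, 33108, 43572]
r7 m[φ2→slip] = [120, 96, 109, 93]
r7 m[φ2→sprk] = [986198, 1012182, 766176, 965868]
r7 m[φ3→wind] = [27, 9, 22, 19]
r7 m[φ3→sun] = [2903238, 6116160, 4137606, 3768726]
r7 m[φ4→sprk] = [3, 6, 4, 5]
r7 m[φ5→wind] = [9, 6, 5, 7]
r7 m[wet→φ0] = [1, 1, 1, 1]
r7 m[slip→φ0] = [305040, 309504, 209607, 160332]
r7 m[slip→φ1] = [1680, 2208, 1962, 1023]
r7 m[slip→φ2] = [35588, 74152, 34614, 18964]
r7 m[sprk→φ2] = [3, 6, 4, 5]
r7 m[sprk→φ4] = [986198, 1012182, 766176, 965868]
r7 m[wind→φ1] = [243, 54, 110, 133]
r7 m[wind→φ3] = [190296, 261198, 165540, 305004]
r7 m[wind→φ5] = [570888, 391797, 728376, 827868]
r7 m[sun→φ3] = [1, 1, 1, 1]
r8 m[φ0→wet] = [6686238, 2742495, 3970698, 3526299]
r8 m[φ0→slip] = [14, 23, 18, 11]
r8 m[φ1→slip] = [2542, 3224, 1923, 1724]
r8 m[φ1→wind] = [21144, 43533, 33108, 43572]
r8 m[φ2→slip] = [120, 96, 109, 93]
r8 m[φ2→sprk] = [986198, 1012182, 766176, 965868]
r8 m[φ3→wind] = [27, 9, 22, 19]
r8 m[φ3→sun] = [2903238, 6116160, 4137606, 3768726]
r8 m[φ4→sprk] = [3, 6, 4, 5]
r8 m[φ5→wind] = [9, 6, 5, 7]
r8 m[wet→φ0] = [1, 1, 1, 1]
r8 m[slip→φ0] = [305040, 309504, 209607, 160332]
r8 m[slip→φ1] = [1680, 2208, 1962, 1023]
r8 m[slip→φ2] = [35588, 74152, 34614, 18964]
r8 m[sprk→φ2] = [3, 6, 4, 5]
r8 m[sprk→φ4] = [986198, 1012182, 766176, 965868]
r8 m[wind→φ1] = [243, 54, 110, 133]
r8 m[wind→φ3] = [190296, 261198, 165540, 305004]
r8 m[wind→φ5] = [570888, 391797, 728376, 827868]
r8 m[sun→φ3] = [1, 1, 1, 1]
fixed point reached at round 8
b[wind] = ⊗ incoming = [5137992, 2350782, 3641880, 5795076]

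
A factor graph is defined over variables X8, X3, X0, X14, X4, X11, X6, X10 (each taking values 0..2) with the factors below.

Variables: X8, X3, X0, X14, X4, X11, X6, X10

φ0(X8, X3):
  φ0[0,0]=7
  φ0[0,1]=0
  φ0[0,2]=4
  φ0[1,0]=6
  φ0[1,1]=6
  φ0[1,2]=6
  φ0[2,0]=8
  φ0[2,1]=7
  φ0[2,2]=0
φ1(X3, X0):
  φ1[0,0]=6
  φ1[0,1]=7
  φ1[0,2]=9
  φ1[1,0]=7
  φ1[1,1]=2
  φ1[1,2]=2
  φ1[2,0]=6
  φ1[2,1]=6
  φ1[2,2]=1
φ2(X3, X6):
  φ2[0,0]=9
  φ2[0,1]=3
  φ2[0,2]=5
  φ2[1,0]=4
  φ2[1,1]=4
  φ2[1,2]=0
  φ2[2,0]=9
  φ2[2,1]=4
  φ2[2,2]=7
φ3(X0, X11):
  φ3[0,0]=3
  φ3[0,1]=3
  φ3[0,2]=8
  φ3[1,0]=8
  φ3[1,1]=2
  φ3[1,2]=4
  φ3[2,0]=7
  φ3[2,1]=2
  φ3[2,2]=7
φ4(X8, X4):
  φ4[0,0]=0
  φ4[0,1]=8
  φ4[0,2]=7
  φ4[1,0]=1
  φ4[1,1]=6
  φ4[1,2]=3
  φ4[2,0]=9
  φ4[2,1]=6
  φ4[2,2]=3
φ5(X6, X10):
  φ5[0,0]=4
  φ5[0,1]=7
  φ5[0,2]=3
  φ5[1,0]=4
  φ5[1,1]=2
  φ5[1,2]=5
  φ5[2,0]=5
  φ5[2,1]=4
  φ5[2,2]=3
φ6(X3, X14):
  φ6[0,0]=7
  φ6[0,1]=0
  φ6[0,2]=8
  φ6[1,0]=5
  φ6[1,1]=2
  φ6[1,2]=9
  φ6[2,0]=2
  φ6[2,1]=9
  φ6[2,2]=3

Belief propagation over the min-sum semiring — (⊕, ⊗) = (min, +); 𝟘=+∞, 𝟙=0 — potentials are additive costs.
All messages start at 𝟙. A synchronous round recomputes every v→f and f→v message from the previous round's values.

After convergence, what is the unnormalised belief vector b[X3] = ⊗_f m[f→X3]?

init: all messages = 𝟙 over 3 values
r1 m[φ0→X8] = [0, 6, 0]
r1 m[φ0→X3] = [6, 0, 0]
r1 m[φ1→X3] = [6, 2, 1]
r1 m[φ1→X0] = [6, 2, 1]
r1 m[φ2→X3] = [3, 0, 4]
r1 m[φ2→X6] = [4, 3, 0]
r1 m[φ3→X0] = [3, 2, 2]
r1 m[φ3→X11] = [3, 2, 4]
r1 m[φ4→X8] = [0, 1, 3]
r1 m[φ4→X4] = [0, 6, 3]
r1 m[φ5→X6] = [3, 2, 3]
r1 m[φ5→X10] = [4, 2, 3]
r1 m[φ6→X3] = [0, 2, 2]
r1 m[φ6→X14] = [2, 0, 3]
r1 m[X8→φ0] = [0, 0, 0]
r1 m[X8→φ4] = [0, 0, 0]
r1 m[X3→φ0] = [0, 0, 0]
r1 m[X3→φ1] = [0, 0, 0]
r1 m[X3→φ2] = [0, 0, 0]
r1 m[X3→φ6] = [0, 0, 0]
r1 m[X0→φ1] = [0, 0, 0]
r1 m[X0→φ3] = [0, 0, 0]
r1 m[X14→φ6] = [0, 0, 0]
r1 m[X4→φ4] = [0, 0, 0]
r1 m[X11→φ3] = [0, 0, 0]
r1 m[X6→φ2] = [0, 0, 0]
r1 m[X6→φ5] = [0, 0, 0]
r1 m[X10→φ5] = [0, 0, 0]
r2 m[φ0→X8] = [0, 6, 0]
r2 m[φ0→X3] = [6, 0, 0]
r2 m[φ1→X3] = [6, 2, 1]
r2 m[φ1→X0] = [6, 2, 1]
r2 m[φ2→X3] = [3, 0, 4]
r2 m[φ2→X6] = [4, 3, 0]
r2 m[φ3→X0] = [3, 2, 2]
r2 m[φ3→X11] = [3, 2, 4]
r2 m[φ4→X8] = [0, 1, 3]
r2 m[φ4→X4] = [0, 6, 3]
r2 m[φ5→X6] = [3, 2, 3]
r2 m[φ5→X10] = [4, 2, 3]
r2 m[φ6→X3] = [0, 2, 2]
r2 m[φ6→X14] = [2, 0, 3]
r2 m[X8→φ0] = [0, 1, 3]
r2 m[X8→φ4] = [0, 6, 0]
r2 m[X3→φ0] = [9, 4, 7]
r2 m[X3→φ1] = [9, 2, 6]
r2 m[X3→φ2] = [12, 4, 3]
r2 m[X3→φ6] = [15, 2, 5]
r2 m[X0→φ1] = [3, 2, 2]
r2 m[X0→φ3] = [6, 2, 1]
r2 m[X14→φ6] = [0, 0, 0]
r2 m[X4→φ4] = [0, 0, 0]
r2 m[X11→φ3] = [0, 0, 0]
r2 m[X6→φ2] = [3, 2, 3]
r2 m[X6→φ5] = [4, 3, 0]
r2 m[X10→φ5] = [0, 0, 0]
r3 m[φ0→X8] = [4, 10, 7]
r3 m[φ0→X3] = [7, 0, 3]
r3 m[φ1→X3] = [9, 4, 3]
r3 m[φ1→X0] = [9, 4, 4]
r3 m[φ2→X3] = [5, 3, 6]
r3 m[φ2→X6] = [8, 7, 4]
r3 m[φ3→X0] = [3, 2, 2]
r3 m[φ3→X11] = [8, 3, 6]
r3 m[φ4→X8] = [0, 1, 3]
r3 m[φ4→X4] = [0, 6, 3]
r3 m[φ5→X6] = [3, 2, 3]
r3 m[φ5→X10] = [5, 4, 3]
r3 m[φ6→X3] = [0, 2, 2]
r3 m[φ6→X14] = [7, 4, 8]
r3 m[X8→φ0] = [0, 1, 3]
r3 m[X8→φ4] = [0, 6, 0]
r3 m[X3→φ0] = [9, 4, 7]
r3 m[X3→φ1] = [9, 2, 6]
r3 m[X3→φ2] = [12, 4, 3]
r3 m[X3→φ6] = [15, 2, 5]
r3 m[X0→φ1] = [3, 2, 2]
r3 m[X0→φ3] = [6, 2, 1]
r3 m[X14→φ6] = [0, 0, 0]
r3 m[X4→φ4] = [0, 0, 0]
r3 m[X11→φ3] = [0, 0, 0]
r3 m[X6→φ2] = [3, 2, 3]
r3 m[X6→φ5] = [4, 3, 0]
r3 m[X10→φ5] = [0, 0, 0]
r4 m[φ0→X8] = [4, 10, 7]
r4 m[φ0→X3] = [7, 0, 3]
r4 m[φ1→X3] = [9, 4, 3]
r4 m[φ1→X0] = [9, 4, 4]
r4 m[φ2→X3] = [5, 3, 6]
r4 m[φ2→X6] = [8, 7, 4]
r4 m[φ3→X0] = [3, 2, 2]
r4 m[φ3→X11] = [8, 3, 6]
r4 m[φ4→X8] = [0, 1, 3]
r4 m[φ4→X4] = [0, 6, 3]
r4 m[φ5→X6] = [3, 2, 3]
r4 m[φ5→X10] = [5, 4, 3]
r4 m[φ6→X3] = [0, 2, 2]
r4 m[φ6→X14] = [7, 4, 8]
r4 m[X8→φ0] = [0, 1, 3]
r4 m[X8→φ4] = [4, 10, 7]
r4 m[X3→φ0] = [14, 9, 11]
r4 m[X3→φ1] = [12, 5, 11]
r4 m[X3→φ2] = [16, 6, 8]
r4 m[X3→φ6] = [21, 7, 12]
r4 m[X0→φ1] = [3, 2, 2]
r4 m[X0→φ3] = [9, 4, 4]
r4 m[X14→φ6] = [0, 0, 0]
r4 m[X4→φ4] = [0, 0, 0]
r4 m[X11→φ3] = [0, 0, 0]
r4 m[X6→φ2] = [3, 2, 3]
r4 m[X6→φ5] = [8, 7, 4]
r4 m[X10→φ5] = [0, 0, 0]
r5 m[φ0→X8] = [9, 15, 11]
r5 m[φ0→X3] = [7, 0, 3]
r5 m[φ1→X3] = [9, 4, 3]
r5 m[φ1→X0] = [12, 7, 7]
r5 m[φ2→X3] = [5, 3, 6]
r5 m[φ2→X6] = [10, 10, 6]
r5 m[φ3→X0] = [3, 2, 2]
r5 m[φ3→X11] = [11, 6, 8]
r5 m[φ4→X8] = [0, 1, 3]
r5 m[φ4→X4] = [4, 12, 10]
r5 m[φ5→X6] = [3, 2, 3]
r5 m[φ5→X10] = [9, 8, 7]
r5 m[φ6→X3] = [0, 2, 2]
r5 m[φ6→X14] = [12, 9, 15]
r5 m[X8→φ0] = [0, 1, 3]
r5 m[X8→φ4] = [4, 10, 7]
r5 m[X3→φ0] = [14, 9, 11]
r5 m[X3→φ1] = [12, 5, 11]
r5 m[X3→φ2] = [16, 6, 8]
r5 m[X3→φ6] = [21, 7, 12]
r5 m[X0→φ1] = [3, 2, 2]
r5 m[X0→φ3] = [9, 4, 4]
r5 m[X14→φ6] = [0, 0, 0]
r5 m[X4→φ4] = [0, 0, 0]
r5 m[X11→φ3] = [0, 0, 0]
r5 m[X6→φ2] = [3, 2, 3]
r5 m[X6→φ5] = [8, 7, 4]
r5 m[X10→φ5] = [0, 0, 0]
r6 m[φ0→X8] = [9, 15, 11]
r6 m[φ0→X3] = [7, 0, 3]
r6 m[φ1→X3] = [9, 4, 3]
r6 m[φ1→X0] = [12, 7, 7]
r6 m[φ2→X3] = [5, 3, 6]
r6 m[φ2→X6] = [10, 10, 6]
r6 m[φ3→X0] = [3, 2, 2]
r6 m[φ3→X11] = [11, 6, 8]
r6 m[φ4→X8] = [0, 1, 3]
r6 m[φ4→X4] = [4, 12, 10]
r6 m[φ5→X6] = [3, 2, 3]
r6 m[φ5→X10] = [9, 8, 7]
r6 m[φ6→X3] = [0, 2, 2]
r6 m[φ6→X14] = [12, 9, 15]
r6 m[X8→φ0] = [0, 1, 3]
r6 m[X8→φ4] = [9, 15, 11]
r6 m[X3→φ0] = [14, 9, 11]
r6 m[X3→φ1] = [12, 5, 11]
r6 m[X3→φ2] = [16, 6, 8]
r6 m[X3→φ6] = [21, 7, 12]
r6 m[X0→φ1] = [3, 2, 2]
r6 m[X0→φ3] = [12, 7, 7]
r6 m[X14→φ6] = [0, 0, 0]
r6 m[X4→φ4] = [0, 0, 0]
r6 m[X11→φ3] = [0, 0, 0]
r6 m[X6→φ2] = [3, 2, 3]
r6 m[X6→φ5] = [10, 10, 6]
r6 m[X10→φ5] = [0, 0, 0]
r7 m[φ0→X8] = [9, 15, 11]
r7 m[φ0→X3] = [7, 0, 3]
r7 m[φ1→X3] = [9, 4, 3]
r7 m[φ1→X0] = [12, 7, 7]
r7 m[φ2→X3] = [5, 3, 6]
r7 m[φ2→X6] = [10, 10, 6]
r7 m[φ3→X0] = [3, 2, 2]
r7 m[φ3→X11] = [14, 9, 11]
r7 m[φ4→X8] = [0, 1, 3]
r7 m[φ4→X4] = [9, 17, 14]
r7 m[φ5→X6] = [3, 2, 3]
r7 m[φ5→X10] = [11, 10, 9]
r7 m[φ6→X3] = [0, 2, 2]
r7 m[φ6→X14] = [12, 9, 15]
r7 m[X8→φ0] = [0, 1, 3]
r7 m[X8→φ4] = [9, 15, 11]
r7 m[X3→φ0] = [14, 9, 11]
r7 m[X3→φ1] = [12, 5, 11]
r7 m[X3→φ2] = [16, 6, 8]
r7 m[X3→φ6] = [21, 7, 12]
r7 m[X0→φ1] = [3, 2, 2]
r7 m[X0→φ3] = [12, 7, 7]
r7 m[X14→φ6] = [0, 0, 0]
r7 m[X4→φ4] = [0, 0, 0]
r7 m[X11→φ3] = [0, 0, 0]
r7 m[X6→φ2] = [3, 2, 3]
r7 m[X6→φ5] = [10, 10, 6]
r7 m[X10→φ5] = [0, 0, 0]
r8 m[φ0→X8] = [9, 15, 11]
r8 m[φ0→X3] = [7, 0, 3]
r8 m[φ1→X3] = [9, 4, 3]
r8 m[φ1→X0] = [12, 7, 7]
r8 m[φ2→X3] = [5, 3, 6]
r8 m[φ2→X6] = [10, 10, 6]
r8 m[φ3→X0] = [3, 2, 2]
r8 m[φ3→X11] = [14, 9, 11]
r8 m[φ4→X8] = [0, 1, 3]
r8 m[φ4→X4] = [9, 17, 14]
r8 m[φ5→X6] = [3, 2, 3]
r8 m[φ5→X10] = [11, 10, 9]
r8 m[φ6→X3] = [0, 2, 2]
r8 m[φ6→X14] = [12, 9, 15]
r8 m[X8→φ0] = [0, 1, 3]
r8 m[X8→φ4] = [9, 15, 11]
r8 m[X3→φ0] = [14, 9, 11]
r8 m[X3→φ1] = [12, 5, 11]
r8 m[X3→φ2] = [16, 6, 8]
r8 m[X3→φ6] = [21, 7, 12]
r8 m[X0→φ1] = [3, 2, 2]
r8 m[X0→φ3] = [12, 7, 7]
r8 m[X14→φ6] = [0, 0, 0]
r8 m[X4→φ4] = [0, 0, 0]
r8 m[X11→φ3] = [0, 0, 0]
r8 m[X6→φ2] = [3, 2, 3]
r8 m[X6→φ5] = [10, 10, 6]
r8 m[X10→φ5] = [0, 0, 0]
fixed point reached at round 8
b[X3] = ⊗ incoming = [21, 9, 14]

b[X3] = [21, 9, 14]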